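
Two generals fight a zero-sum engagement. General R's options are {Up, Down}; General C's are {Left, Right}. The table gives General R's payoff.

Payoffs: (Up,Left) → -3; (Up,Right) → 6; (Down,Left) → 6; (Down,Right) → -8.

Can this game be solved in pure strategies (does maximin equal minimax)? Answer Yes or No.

Row minima: Up → -3, Down → -8; maximin = -3.
Column maxima: Left → 6, Right → 6; minimax = 6.
-3 ≠ 6, so no pure-strategy equilibrium exists.

No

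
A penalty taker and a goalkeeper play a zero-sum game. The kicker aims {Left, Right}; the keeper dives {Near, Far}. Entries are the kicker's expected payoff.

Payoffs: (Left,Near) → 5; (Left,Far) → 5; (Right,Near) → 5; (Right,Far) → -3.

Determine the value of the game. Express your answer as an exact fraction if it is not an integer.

Row minima: Left → 5, Right → -3; maximin = 5.
Column maxima: Near → 5, Far → 5; minimax = 5.
Since maximin = minimax = 5, there is a saddle point and the value is 5.

5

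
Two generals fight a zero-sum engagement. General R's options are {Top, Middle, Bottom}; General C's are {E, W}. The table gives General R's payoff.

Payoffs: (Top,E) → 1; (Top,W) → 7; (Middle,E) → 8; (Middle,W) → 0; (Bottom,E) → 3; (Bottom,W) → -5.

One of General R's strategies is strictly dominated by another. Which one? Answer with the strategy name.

Bottom

Middle gives a strictly higher payoff than Bottom against every column: 8 > 3, 0 > -5.
So Bottom is strictly dominated and General R never plays it.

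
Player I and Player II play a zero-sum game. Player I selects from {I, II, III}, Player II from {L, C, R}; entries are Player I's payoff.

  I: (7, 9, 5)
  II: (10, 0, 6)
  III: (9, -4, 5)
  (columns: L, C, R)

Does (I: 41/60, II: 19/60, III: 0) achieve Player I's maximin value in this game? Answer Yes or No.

No

Against L this mix gives (41/60)·7 + (19/60)·10 = 159/20.
Against C this mix gives (41/60)·9 + (19/60)·0 = 123/20.
Against R this mix gives (41/60)·5 + (19/60)·6 = 319/60.
Player II will play R, holding Player I to 319/60. Shifting weight toward the row that does better against R would raise this floor (the equalizing mix achieves 27/5 against both R and C), so the proposed strategy is not optimal.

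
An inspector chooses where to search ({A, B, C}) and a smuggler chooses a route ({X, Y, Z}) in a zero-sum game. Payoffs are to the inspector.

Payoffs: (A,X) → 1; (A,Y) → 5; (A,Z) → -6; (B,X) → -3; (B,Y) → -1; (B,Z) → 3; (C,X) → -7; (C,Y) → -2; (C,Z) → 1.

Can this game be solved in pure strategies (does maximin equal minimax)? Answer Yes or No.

No

Row minima: A → -6, B → -3, C → -7; maximin = -3.
Column maxima: X → 1, Y → 5, Z → 3; minimax = 1.
-3 ≠ 1, so no pure-strategy equilibrium exists.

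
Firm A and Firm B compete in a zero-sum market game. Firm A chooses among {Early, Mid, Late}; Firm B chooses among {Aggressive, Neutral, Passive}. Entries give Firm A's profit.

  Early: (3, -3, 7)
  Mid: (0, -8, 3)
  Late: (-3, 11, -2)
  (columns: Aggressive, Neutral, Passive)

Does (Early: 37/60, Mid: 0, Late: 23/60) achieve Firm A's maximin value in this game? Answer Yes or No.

Against Aggressive this mix gives (37/60)·3 + (23/60)·(-3) = 7/10.
Against Neutral this mix gives (37/60)·(-3) + (23/60)·11 = 71/30.
Against Passive this mix gives (37/60)·7 + (23/60)·(-2) = 71/20.
Firm B will play Aggressive, holding Firm A to 7/10. Shifting weight toward the row that does better against Aggressive would raise this floor (the equalizing mix achieves 6/5 against both Aggressive and Neutral), so the proposed strategy is not optimal.

No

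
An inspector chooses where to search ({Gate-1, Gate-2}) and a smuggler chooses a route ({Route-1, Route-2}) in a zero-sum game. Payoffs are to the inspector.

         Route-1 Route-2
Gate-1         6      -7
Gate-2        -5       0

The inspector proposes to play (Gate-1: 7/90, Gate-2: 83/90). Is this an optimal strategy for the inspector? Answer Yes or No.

Against Route-1 this mix gives (7/90)·6 + (83/90)·(-5) = -373/90.
Against Route-2 this mix gives (7/90)·(-7) + (83/90)·0 = -49/90.
The smuggler will play Route-1, holding the inspector to -373/90. Shifting weight toward the row that does better against Route-1 would raise this floor (the equalizing mix achieves -35/18 against both Route-1 and Route-2), so the proposed strategy is not optimal.

No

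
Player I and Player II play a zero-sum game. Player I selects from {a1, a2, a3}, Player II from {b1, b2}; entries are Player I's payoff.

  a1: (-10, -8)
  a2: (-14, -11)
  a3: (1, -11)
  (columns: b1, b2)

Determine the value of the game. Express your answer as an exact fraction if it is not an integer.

-59/7

Row minima: a1 → -10, a2 → -14, a3 → -11; maximin = -10.
Column maxima: b1 → 1, b2 → -8; minimax = -8.
-10 ≠ -8, so there is no saddle point; optimal play is mixed.
a2 is strictly dominated by a1, so Player I never plays it.
On the remaining 2×2 (a1, a3 vs b1, b2):
Let Player I play a1 with probability p. Expected payoff against b1: (-10)p + 1(1−p) = −11p + 1; against b2: (-8)p + (-11)(1−p) = 3p − 11.
Setting these equal: −11p + 1 = 3p − 11 ⇒ −14p = -12 ⇒ p = 6/7, and the value is (-11)·(6/7) + 1 = -59/7.
For Player II: with q = P(b1), equating a1's and a3's payoffs gives −2q − 8 = 12q − 11 ⇒ q = 3/14.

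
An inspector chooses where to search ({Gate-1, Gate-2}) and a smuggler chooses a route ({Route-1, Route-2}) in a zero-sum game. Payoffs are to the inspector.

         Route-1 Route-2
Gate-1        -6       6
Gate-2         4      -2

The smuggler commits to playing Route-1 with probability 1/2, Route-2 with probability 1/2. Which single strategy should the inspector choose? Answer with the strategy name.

Expected payoff of Gate-1: (1/2)·(-6) + (1/2)·6 = 0.
Expected payoff of Gate-2: (1/2)·4 + (1/2)·(-2) = 1.
The largest is 1, so the inspector's best response is Gate-2.

Gate-2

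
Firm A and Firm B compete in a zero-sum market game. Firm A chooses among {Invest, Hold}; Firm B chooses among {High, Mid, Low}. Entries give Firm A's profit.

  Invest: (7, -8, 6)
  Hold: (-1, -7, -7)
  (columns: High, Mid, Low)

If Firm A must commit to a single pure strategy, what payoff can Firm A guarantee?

Row minima: Invest → -8, Hold → -7.
The best of these is -7.

-7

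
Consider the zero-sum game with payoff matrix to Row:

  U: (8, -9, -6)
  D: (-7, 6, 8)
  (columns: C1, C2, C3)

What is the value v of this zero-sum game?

-1/2

Row minima: U → -9, D → -7; maximin = -7.
Column maxima: C1 → 8, C2 → 6, C3 → 8; minimax = 6.
-7 ≠ 6, so there is no saddle point; optimal play is mixed.
C3 is strictly dominated by C2 (it gives Row strictly more in every row), so Column never plays it.
On the remaining 2×2 (U, D vs C1, C2):
Let Row play U with probability p. Expected payoff against C1: 8p + (-7)(1−p) = 15p − 7; against C2: (-9)p + 6(1−p) = −15p + 6.
Setting these equal: 15p − 7 = −15p + 6 ⇒ 30p = 13 ⇒ p = 13/30, and the value is (15)·(13/30) − 7 = -1/2.
For Column: with q = P(C1), equating U's and D's payoffs gives 17q − 9 = −13q + 6 ⇒ q = 1/2.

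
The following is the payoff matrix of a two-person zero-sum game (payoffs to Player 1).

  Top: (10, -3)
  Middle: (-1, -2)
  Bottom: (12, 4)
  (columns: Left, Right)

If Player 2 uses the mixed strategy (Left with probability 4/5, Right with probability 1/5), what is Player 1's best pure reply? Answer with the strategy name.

Bottom

Expected payoff of Top: (4/5)·10 + (1/5)·(-3) = 37/5.
Expected payoff of Middle: (4/5)·(-1) + (1/5)·(-2) = -6/5.
Expected payoff of Bottom: (4/5)·12 + (1/5)·4 = 52/5.
The largest is 52/5, so Player 1's best response is Bottom.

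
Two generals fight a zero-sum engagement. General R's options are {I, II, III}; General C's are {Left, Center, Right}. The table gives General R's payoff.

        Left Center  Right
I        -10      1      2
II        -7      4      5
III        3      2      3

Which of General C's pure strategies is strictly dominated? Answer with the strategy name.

Center holds General R's payoff strictly below Right in every row: 1 < 2, 4 < 5, 2 < 3.
So Right is strictly dominated for General C.

Right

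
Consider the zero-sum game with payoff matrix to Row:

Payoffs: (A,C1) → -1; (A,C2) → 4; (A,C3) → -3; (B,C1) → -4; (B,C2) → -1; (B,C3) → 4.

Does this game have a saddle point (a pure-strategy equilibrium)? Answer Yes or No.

Row minima: A → -3, B → -4; maximin = -3.
Column maxima: C1 → -1, C2 → 4, C3 → 4; minimax = -1.
-3 ≠ -1, so no pure-strategy equilibrium exists.

No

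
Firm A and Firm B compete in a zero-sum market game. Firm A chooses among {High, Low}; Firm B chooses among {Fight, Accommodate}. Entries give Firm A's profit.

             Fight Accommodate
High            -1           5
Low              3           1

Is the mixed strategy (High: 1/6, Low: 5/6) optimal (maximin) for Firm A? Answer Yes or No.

No

Against Fight this mix gives (1/6)·(-1) + (5/6)·3 = 7/3.
Against Accommodate this mix gives (1/6)·5 + (5/6)·1 = 5/3.
Firm B will play Accommodate, holding Firm A to 5/3. Shifting weight toward the row that does better against Accommodate would raise this floor (the equalizing mix achieves 2 against both Accommodate and Fight), so the proposed strategy is not optimal.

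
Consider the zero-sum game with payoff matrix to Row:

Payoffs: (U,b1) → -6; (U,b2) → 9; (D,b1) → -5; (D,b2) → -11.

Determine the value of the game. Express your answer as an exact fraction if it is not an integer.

Row minima: U → -6, D → -11; maximin = -6.
Column maxima: b1 → -5, b2 → 9; minimax = -5.
-6 ≠ -5, so there is no saddle point; optimal play is mixed.
Let Row play U with probability p. Expected payoff against b1: (-6)p + (-5)(1−p) = −p − 5; against b2: 9p + (-11)(1−p) = 20p − 11.
Setting these equal: −p − 5 = 20p − 11 ⇒ −21p = -6 ⇒ p = 2/7, and the value is (-1)·(2/7) − 5 = -37/7.
For Column: with q = P(b1), equating U's and D's payoffs gives −15q + 9 = 6q − 11 ⇒ q = 20/21.

-37/7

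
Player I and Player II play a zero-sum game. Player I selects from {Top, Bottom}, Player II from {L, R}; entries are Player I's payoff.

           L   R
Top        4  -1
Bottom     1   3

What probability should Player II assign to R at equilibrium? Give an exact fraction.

3/7

Row minima: Top → -1, Bottom → 1; maximin = 1.
Column maxima: L → 4, R → 3; minimax = 3.
1 ≠ 3, so there is no saddle point; optimal play is mixed.
Let Player I play Top with probability p. Expected payoff against L: 4p + 1(1−p) = 3p + 1; against R: (-1)p + 3(1−p) = −4p + 3.
Setting these equal: 3p + 1 = −4p + 3 ⇒ 7p = 2 ⇒ p = 2/7, and the value is (3)·(2/7) + 1 = 13/7.
For Player II: with q = P(L), equating Top's and Bottom's payoffs gives 5q − 1 = −2q + 3 ⇒ q = 4/7.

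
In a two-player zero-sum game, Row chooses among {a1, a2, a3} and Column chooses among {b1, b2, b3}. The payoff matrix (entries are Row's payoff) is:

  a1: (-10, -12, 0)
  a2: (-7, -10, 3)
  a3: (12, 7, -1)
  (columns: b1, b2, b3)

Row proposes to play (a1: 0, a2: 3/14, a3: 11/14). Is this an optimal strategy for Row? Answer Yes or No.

Against b1 this mix gives (3/14)·(-7) + (11/14)·12 = 111/14.
Against b2 this mix gives (3/14)·(-10) + (11/14)·7 = 47/14.
Against b3 this mix gives (3/14)·3 + (11/14)·(-1) = -1/7.
Column will play b3, holding Row to -1/7. Shifting weight toward the row that does better against b3 would raise this floor (the equalizing mix achieves 11/21 against both b3 and b2), so the proposed strategy is not optimal.

No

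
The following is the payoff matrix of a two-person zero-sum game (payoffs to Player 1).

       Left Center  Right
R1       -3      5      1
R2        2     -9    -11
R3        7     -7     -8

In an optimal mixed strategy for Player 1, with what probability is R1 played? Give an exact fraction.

15/19

Row minima: R1 → -3, R2 → -11, R3 → -8; maximin = -3.
Column maxima: Left → 7, Center → 5, Right → 1; minimax = 1.
-3 ≠ 1, so there is no saddle point; optimal play is mixed.
R2 is strictly dominated by R3, so Player 1 never plays it.
Center is strictly dominated by Right (it gives Player 1 strictly more in every row), so Player 2 never plays it.
On the remaining 2×2 (R1, R3 vs Left, Right):
Let Player 1 play R1 with probability p. Expected payoff against Left: (-3)p + 7(1−p) = −10p + 7; against Right: 1p + (-8)(1−p) = 9p − 8.
Setting these equal: −10p + 7 = 9p − 8 ⇒ −19p = -15 ⇒ p = 15/19, and the value is (-10)·(15/19) + 7 = -17/19.
For Player 2: with q = P(Left), equating R1's and R3's payoffs gives −4q + 1 = 15q − 8 ⇒ q = 9/19.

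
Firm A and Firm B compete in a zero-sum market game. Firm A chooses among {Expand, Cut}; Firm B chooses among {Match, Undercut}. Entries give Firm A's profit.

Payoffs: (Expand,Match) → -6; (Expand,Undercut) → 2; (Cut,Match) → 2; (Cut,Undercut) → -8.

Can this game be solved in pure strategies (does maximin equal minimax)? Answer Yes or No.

Row minima: Expand → -6, Cut → -8; maximin = -6.
Column maxima: Match → 2, Undercut → 2; minimax = 2.
-6 ≠ 2, so no pure-strategy equilibrium exists.

No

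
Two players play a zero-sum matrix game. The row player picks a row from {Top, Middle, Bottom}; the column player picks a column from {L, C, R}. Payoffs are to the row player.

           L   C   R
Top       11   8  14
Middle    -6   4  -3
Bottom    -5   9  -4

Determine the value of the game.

139/17

Row minima: Top → 8, Middle → -6, Bottom → -5; maximin = 8.
Column maxima: L → 11, C → 9, R → 14; minimax = 9.
8 ≠ 9, so there is no saddle point; optimal play is mixed.
Middle is strictly dominated by Top, so the row player never plays it.
R is strictly dominated by L (it gives the row player strictly more in every row), so the column player never plays it.
On the remaining 2×2 (Top, Bottom vs L, C):
Let the row player play Top with probability p. Expected payoff against L: 11p + (-5)(1−p) = 16p − 5; against C: 8p + 9(1−p) = −p + 9.
Setting these equal: 16p − 5 = −p + 9 ⇒ 17p = 14 ⇒ p = 14/17, and the value is (16)·(14/17) − 5 = 139/17.
For the column player: with q = P(L), equating Top's and Bottom's payoffs gives 3q + 8 = −14q + 9 ⇒ q = 1/17.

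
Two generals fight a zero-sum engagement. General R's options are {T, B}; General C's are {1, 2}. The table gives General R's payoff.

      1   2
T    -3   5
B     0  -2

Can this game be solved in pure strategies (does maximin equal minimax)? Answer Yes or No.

No

Row minima: T → -3, B → -2; maximin = -2.
Column maxima: 1 → 0, 2 → 5; minimax = 0.
-2 ≠ 0, so no pure-strategy equilibrium exists.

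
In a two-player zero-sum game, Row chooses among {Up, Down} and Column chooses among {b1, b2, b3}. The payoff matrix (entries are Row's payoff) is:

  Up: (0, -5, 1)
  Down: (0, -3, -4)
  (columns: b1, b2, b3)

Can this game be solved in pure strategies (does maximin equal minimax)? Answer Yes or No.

No

Row minima: Up → -5, Down → -4; maximin = -4.
Column maxima: b1 → 0, b2 → -3, b3 → 1; minimax = -3.
-4 ≠ -3, so no pure-strategy equilibrium exists.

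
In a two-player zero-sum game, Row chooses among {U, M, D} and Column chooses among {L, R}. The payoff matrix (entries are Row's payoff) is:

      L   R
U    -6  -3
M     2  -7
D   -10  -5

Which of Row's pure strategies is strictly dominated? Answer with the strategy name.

U gives a strictly higher payoff than D against every column: -6 > -10, -3 > -5.
So D is strictly dominated and Row never plays it.

D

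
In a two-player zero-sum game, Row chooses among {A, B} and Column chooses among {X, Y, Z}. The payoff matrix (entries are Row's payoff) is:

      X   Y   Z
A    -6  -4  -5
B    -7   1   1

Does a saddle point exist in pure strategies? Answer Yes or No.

Row minima: A → -6, B → -7; maximin = -6.
Column maxima: X → -6, Y → 1, Z → 1; minimax = -6.
maximin = minimax = -6, so a saddle point exists.

Yes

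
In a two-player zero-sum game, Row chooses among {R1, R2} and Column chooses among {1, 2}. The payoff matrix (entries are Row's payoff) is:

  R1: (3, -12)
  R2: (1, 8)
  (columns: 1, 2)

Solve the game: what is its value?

18/11

Row minima: R1 → -12, R2 → 1; maximin = 1.
Column maxima: 1 → 3, 2 → 8; minimax = 3.
1 ≠ 3, so there is no saddle point; optimal play is mixed.
Let Row play R1 with probability p. Expected payoff against 1: 3p + 1(1−p) = 2p + 1; against 2: (-12)p + 8(1−p) = −20p + 8.
Setting these equal: 2p + 1 = −20p + 8 ⇒ 22p = 7 ⇒ p = 7/22, and the value is (2)·(7/22) + 1 = 18/11.
For Column: with q = P(1), equating R1's and R2's payoffs gives 15q − 12 = −7q + 8 ⇒ q = 10/11.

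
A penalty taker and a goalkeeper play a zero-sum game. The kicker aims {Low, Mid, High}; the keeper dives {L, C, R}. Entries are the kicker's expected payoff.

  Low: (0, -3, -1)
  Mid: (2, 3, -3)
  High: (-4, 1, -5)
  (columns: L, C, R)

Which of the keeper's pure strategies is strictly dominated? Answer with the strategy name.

R holds the kicker's payoff strictly below L in every row: -1 < 0, -3 < 2, -5 < -4.
So L is strictly dominated for the keeper.

L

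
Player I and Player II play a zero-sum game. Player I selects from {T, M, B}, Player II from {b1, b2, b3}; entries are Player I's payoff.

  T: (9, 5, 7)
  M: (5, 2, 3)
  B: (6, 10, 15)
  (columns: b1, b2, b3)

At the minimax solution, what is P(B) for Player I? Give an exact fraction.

Row minima: T → 5, M → 2, B → 6; maximin = 6.
Column maxima: b1 → 9, b2 → 10, b3 → 15; minimax = 9.
6 ≠ 9, so there is no saddle point; optimal play is mixed.
M is strictly dominated by T, so Player I never plays it.
b3 is strictly dominated by b2 (it gives Player I strictly more in every row), so Player II never plays it.
On the remaining 2×2 (T, B vs b1, b2):
Let Player I play T with probability p. Expected payoff against b1: 9p + 6(1−p) = 3p + 6; against b2: 5p + 10(1−p) = −5p + 10.
Setting these equal: 3p + 6 = −5p + 10 ⇒ 8p = 4 ⇒ p = 1/2, and the value is (3)·(1/2) + 6 = 15/2.
For Player II: with q = P(b1), equating T's and B's payoffs gives 4q + 5 = −4q + 10 ⇒ q = 5/8.

1/2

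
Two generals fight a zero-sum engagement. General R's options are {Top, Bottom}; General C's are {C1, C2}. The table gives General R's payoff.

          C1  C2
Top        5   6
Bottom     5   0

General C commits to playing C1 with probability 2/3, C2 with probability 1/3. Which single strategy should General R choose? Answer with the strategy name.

Top

Expected payoff of Top: (2/3)·5 + (1/3)·6 = 16/3.
Expected payoff of Bottom: (2/3)·5 + (1/3)·0 = 10/3.
The largest is 16/3, so General R's best response is Top.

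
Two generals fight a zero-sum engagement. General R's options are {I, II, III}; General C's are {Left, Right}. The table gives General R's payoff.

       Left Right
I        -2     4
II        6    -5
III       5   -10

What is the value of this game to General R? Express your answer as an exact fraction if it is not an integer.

Row minima: I → -2, II → -5, III → -10; maximin = -2.
Column maxima: Left → 6, Right → 4; minimax = 4.
-2 ≠ 4, so there is no saddle point; optimal play is mixed.
III is strictly dominated by II, so General R never plays it.
On the remaining 2×2 (I, II vs Left, Right):
Let General R play I with probability p. Expected payoff against Left: (-2)p + 6(1−p) = −8p + 6; against Right: 4p + (-5)(1−p) = 9p − 5.
Setting these equal: −8p + 6 = 9p − 5 ⇒ −17p = -11 ⇒ p = 11/17, and the value is (-8)·(11/17) + 6 = 14/17.
For General C: with q = P(Left), equating I's and II's payoffs gives −6q + 4 = 11q − 5 ⇒ q = 9/17.

14/17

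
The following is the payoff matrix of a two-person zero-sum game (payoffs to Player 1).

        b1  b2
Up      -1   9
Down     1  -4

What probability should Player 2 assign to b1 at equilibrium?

13/15

Row minima: Up → -1, Down → -4; maximin = -1.
Column maxima: b1 → 1, b2 → 9; minimax = 1.
-1 ≠ 1, so there is no saddle point; optimal play is mixed.
Let Player 1 play Up with probability p. Expected payoff against b1: (-1)p + 1(1−p) = −2p + 1; against b2: 9p + (-4)(1−p) = 13p − 4.
Setting these equal: −2p + 1 = 13p − 4 ⇒ −15p = -5 ⇒ p = 1/3, and the value is (-2)·(1/3) + 1 = 1/3.
For Player 2: with q = P(b1), equating Up's and Down's payoffs gives −10q + 9 = 5q − 4 ⇒ q = 13/15.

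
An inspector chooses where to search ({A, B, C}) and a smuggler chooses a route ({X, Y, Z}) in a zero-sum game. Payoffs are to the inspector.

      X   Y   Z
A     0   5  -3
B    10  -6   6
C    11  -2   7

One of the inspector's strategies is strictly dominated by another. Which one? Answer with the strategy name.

C gives a strictly higher payoff than B against every column: 11 > 10, -2 > -6, 7 > 6.
So B is strictly dominated and the inspector never plays it.

B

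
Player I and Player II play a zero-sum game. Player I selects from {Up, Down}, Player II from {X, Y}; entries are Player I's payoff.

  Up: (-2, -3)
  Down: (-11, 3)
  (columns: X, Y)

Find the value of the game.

-13/5

Row minima: Up → -3, Down → -11; maximin = -3.
Column maxima: X → -2, Y → 3; minimax = -2.
-3 ≠ -2, so there is no saddle point; optimal play is mixed.
Let Player I play Up with probability p. Expected payoff against X: (-2)p + (-11)(1−p) = 9p − 11; against Y: (-3)p + 3(1−p) = −6p + 3.
Setting these equal: 9p − 11 = −6p + 3 ⇒ 15p = 14 ⇒ p = 14/15, and the value is (9)·(14/15) − 11 = -13/5.
For Player II: with q = P(X), equating Up's and Down's payoffs gives q − 3 = −14q + 3 ⇒ q = 2/5.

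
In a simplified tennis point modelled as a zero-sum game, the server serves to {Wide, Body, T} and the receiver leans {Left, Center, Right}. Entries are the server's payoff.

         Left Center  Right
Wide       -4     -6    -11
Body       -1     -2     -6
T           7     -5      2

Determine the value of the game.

Row minima: Wide → -11, Body → -6, T → -5; maximin = -5.
Column maxima: Left → 7, Center → -2, Right → 2; minimax = -2.
-5 ≠ -2, so there is no saddle point; optimal play is mixed.
Wide is strictly dominated by Body, so the server never plays it.
Left is strictly dominated by Center (it gives the server strictly more in every row), so the receiver never plays it.
On the remaining 2×2 (Body, T vs Center, Right):
Let the server play Body with probability p. Expected payoff against Center: (-2)p + (-5)(1−p) = 3p − 5; against Right: (-6)p + 2(1−p) = −8p + 2.
Setting these equal: 3p − 5 = −8p + 2 ⇒ 11p = 7 ⇒ p = 7/11, and the value is (3)·(7/11) − 5 = -34/11.
For the receiver: with q = P(Center), equating Body's and T's payoffs gives 4q − 6 = −7q + 2 ⇒ q = 8/11.

-34/11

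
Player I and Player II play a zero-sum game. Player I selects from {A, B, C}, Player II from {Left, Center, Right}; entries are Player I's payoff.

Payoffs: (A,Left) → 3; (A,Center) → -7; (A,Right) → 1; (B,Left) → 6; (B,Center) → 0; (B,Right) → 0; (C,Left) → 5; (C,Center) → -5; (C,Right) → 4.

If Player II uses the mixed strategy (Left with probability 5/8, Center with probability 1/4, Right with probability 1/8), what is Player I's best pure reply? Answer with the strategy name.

B

Expected payoff of A: (5/8)·3 + (1/4)·(-7) + (1/8)·1 = 1/4.
Expected payoff of B: (5/8)·6 + (1/4)·0 + (1/8)·0 = 15/4.
Expected payoff of C: (5/8)·5 + (1/4)·(-5) + (1/8)·4 = 19/8.
The largest is 15/4, so Player I's best response is B.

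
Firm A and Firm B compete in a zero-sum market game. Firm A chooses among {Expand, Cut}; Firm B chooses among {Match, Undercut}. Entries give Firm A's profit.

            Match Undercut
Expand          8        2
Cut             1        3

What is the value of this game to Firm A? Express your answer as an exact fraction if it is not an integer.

11/4

Row minima: Expand → 2, Cut → 1; maximin = 2.
Column maxima: Match → 8, Undercut → 3; minimax = 3.
2 ≠ 3, so there is no saddle point; optimal play is mixed.
Let Firm A play Expand with probability p. Expected payoff against Match: 8p + 1(1−p) = 7p + 1; against Undercut: 2p + 3(1−p) = −p + 3.
Setting these equal: 7p + 1 = −p + 3 ⇒ 8p = 2 ⇒ p = 1/4, and the value is (7)·(1/4) + 1 = 11/4.
For Firm B: with q = P(Match), equating Expand's and Cut's payoffs gives 6q + 2 = −2q + 3 ⇒ q = 1/8.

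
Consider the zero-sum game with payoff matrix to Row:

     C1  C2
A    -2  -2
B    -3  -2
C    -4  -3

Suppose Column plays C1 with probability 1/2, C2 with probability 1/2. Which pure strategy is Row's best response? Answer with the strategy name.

Expected payoff of A: (1/2)·(-2) + (1/2)·(-2) = -2.
Expected payoff of B: (1/2)·(-3) + (1/2)·(-2) = -5/2.
Expected payoff of C: (1/2)·(-4) + (1/2)·(-3) = -7/2.
The largest is -2, so Row's best response is A.

A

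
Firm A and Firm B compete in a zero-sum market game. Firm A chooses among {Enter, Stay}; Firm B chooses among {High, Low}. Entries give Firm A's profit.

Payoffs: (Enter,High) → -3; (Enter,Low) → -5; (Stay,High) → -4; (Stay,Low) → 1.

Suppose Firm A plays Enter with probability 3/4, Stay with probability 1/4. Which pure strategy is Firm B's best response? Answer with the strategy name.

Low

If Firm B plays High, Firm A's expected payoff is (3/4)·(-3) + (1/4)·(-4) = -13/4.
If Firm B plays Low, Firm A's expected payoff is (3/4)·(-5) + (1/4)·1 = -7/2.
Firm B minimizes Firm A's payoff; the smallest is -7/2, so the best response is Low.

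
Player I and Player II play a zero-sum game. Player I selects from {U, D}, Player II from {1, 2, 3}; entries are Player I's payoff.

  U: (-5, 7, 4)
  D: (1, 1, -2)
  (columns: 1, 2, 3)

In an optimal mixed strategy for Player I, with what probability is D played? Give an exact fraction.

3/4

Row minima: U → -5, D → -2; maximin = -2.
Column maxima: 1 → 1, 2 → 7, 3 → 4; minimax = 1.
-2 ≠ 1, so there is no saddle point; optimal play is mixed.
2 is strictly dominated by 3 (it gives Player I strictly more in every row), so Player II never plays it.
On the remaining 2×2 (U, D vs 1, 3):
Let Player I play U with probability p. Expected payoff against 1: (-5)p + 1(1−p) = −6p + 1; against 3: 4p + (-2)(1−p) = 6p − 2.
Setting these equal: −6p + 1 = 6p − 2 ⇒ −12p = -3 ⇒ p = 1/4, and the value is (-6)·(1/4) + 1 = -1/2.
For Player II: with q = P(1), equating U's and D's payoffs gives −9q + 4 = 3q − 2 ⇒ q = 1/2.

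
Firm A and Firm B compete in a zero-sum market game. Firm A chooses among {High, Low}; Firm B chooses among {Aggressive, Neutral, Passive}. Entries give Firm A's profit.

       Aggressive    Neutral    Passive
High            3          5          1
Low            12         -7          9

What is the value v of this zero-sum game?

Row minima: High → 1, Low → -7; maximin = 1.
Column maxima: Aggressive → 12, Neutral → 5, Passive → 9; minimax = 5.
1 ≠ 5, so there is no saddle point; optimal play is mixed.
Aggressive is strictly dominated by Passive (it gives Firm A strictly more in every row), so Firm B never plays it.
On the remaining 2×2 (High, Low vs Neutral, Passive):
Let Firm A play High with probability p. Expected payoff against Neutral: 5p + (-7)(1−p) = 12p − 7; against Passive: 1p + 9(1−p) = −8p + 9.
Setting these equal: 12p − 7 = −8p + 9 ⇒ 20p = 16 ⇒ p = 4/5, and the value is (12)·(4/5) − 7 = 13/5.
For Firm B: with q = P(Neutral), equating High's and Low's payoffs gives 4q + 1 = −16q + 9 ⇒ q = 2/5.

13/5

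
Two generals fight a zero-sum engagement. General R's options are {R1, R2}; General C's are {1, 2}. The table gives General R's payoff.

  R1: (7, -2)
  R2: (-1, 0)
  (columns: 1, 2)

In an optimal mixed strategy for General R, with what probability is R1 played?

1/10

Row minima: R1 → -2, R2 → -1; maximin = -1.
Column maxima: 1 → 7, 2 → 0; minimax = 0.
-1 ≠ 0, so there is no saddle point; optimal play is mixed.
Let General R play R1 with probability p. Expected payoff against 1: 7p + (-1)(1−p) = 8p − 1; against 2: (-2)p + 0(1−p) = −2p.
Setting these equal: 8p − 1 = −2p ⇒ 10p = 1 ⇒ p = 1/10, and the value is (8)·(1/10) − 1 = -1/5.
For General C: with q = P(1), equating R1's and R2's payoffs gives 9q − 2 = −q ⇒ q = 1/5.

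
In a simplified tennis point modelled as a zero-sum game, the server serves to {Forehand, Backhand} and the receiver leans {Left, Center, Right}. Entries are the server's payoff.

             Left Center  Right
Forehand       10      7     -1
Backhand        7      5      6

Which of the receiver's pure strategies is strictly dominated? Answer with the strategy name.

Center holds the server's payoff strictly below Left in every row: 7 < 10, 5 < 7.
So Left is strictly dominated for the receiver.

Left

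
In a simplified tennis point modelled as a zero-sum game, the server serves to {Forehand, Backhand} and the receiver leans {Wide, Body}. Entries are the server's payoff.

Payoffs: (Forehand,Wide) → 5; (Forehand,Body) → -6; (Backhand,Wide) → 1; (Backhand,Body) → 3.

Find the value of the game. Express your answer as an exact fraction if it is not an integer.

21/13

Row minima: Forehand → -6, Backhand → 1; maximin = 1.
Column maxima: Wide → 5, Body → 3; minimax = 3.
1 ≠ 3, so there is no saddle point; optimal play is mixed.
Let the server play Forehand with probability p. Expected payoff against Wide: 5p + 1(1−p) = 4p + 1; against Body: (-6)p + 3(1−p) = −9p + 3.
Setting these equal: 4p + 1 = −9p + 3 ⇒ 13p = 2 ⇒ p = 2/13, and the value is (4)·(2/13) + 1 = 21/13.
For the receiver: with q = P(Wide), equating Forehand's and Backhand's payoffs gives 11q − 6 = −2q + 3 ⇒ q = 9/13.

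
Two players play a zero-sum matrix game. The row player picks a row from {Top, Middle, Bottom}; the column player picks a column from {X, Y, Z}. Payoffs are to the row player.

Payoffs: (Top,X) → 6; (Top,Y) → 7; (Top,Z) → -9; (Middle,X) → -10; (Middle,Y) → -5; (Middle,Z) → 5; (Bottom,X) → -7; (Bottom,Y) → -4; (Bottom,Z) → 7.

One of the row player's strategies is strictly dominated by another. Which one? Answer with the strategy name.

Bottom gives a strictly higher payoff than Middle against every column: -7 > -10, -4 > -5, 7 > 5.
So Middle is strictly dominated and the row player never plays it.

Middle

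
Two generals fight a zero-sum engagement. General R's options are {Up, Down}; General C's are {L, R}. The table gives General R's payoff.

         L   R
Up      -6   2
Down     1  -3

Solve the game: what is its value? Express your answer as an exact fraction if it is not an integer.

-4/3

Row minima: Up → -6, Down → -3; maximin = -3.
Column maxima: L → 1, R → 2; minimax = 1.
-3 ≠ 1, so there is no saddle point; optimal play is mixed.
Let General R play Up with probability p. Expected payoff against L: (-6)p + 1(1−p) = −7p + 1; against R: 2p + (-3)(1−p) = 5p − 3.
Setting these equal: −7p + 1 = 5p − 3 ⇒ −12p = -4 ⇒ p = 1/3, and the value is (-7)·(1/3) + 1 = -4/3.
For General C: with q = P(L), equating Up's and Down's payoffs gives −8q + 2 = 4q − 3 ⇒ q = 5/12.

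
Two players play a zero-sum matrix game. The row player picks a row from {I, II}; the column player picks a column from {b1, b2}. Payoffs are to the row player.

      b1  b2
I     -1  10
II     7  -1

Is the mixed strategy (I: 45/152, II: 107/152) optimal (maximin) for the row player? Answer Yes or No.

No

Against b1 this mix gives (45/152)·(-1) + (107/152)·7 = 88/19.
Against b2 this mix gives (45/152)·10 + (107/152)·(-1) = 343/152.
The column player will play b2, holding the row player to 343/152. Shifting weight toward the row that does better against b2 would raise this floor (the equalizing mix achieves 69/19 against both b2 and b1), so the proposed strategy is not optimal.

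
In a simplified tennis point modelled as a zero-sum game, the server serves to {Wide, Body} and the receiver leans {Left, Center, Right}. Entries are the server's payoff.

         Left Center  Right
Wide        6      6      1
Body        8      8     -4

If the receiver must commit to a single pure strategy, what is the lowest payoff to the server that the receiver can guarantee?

1

Column maxima: Left → 8, Center → 8, Right → 1.
The smallest of these is 1.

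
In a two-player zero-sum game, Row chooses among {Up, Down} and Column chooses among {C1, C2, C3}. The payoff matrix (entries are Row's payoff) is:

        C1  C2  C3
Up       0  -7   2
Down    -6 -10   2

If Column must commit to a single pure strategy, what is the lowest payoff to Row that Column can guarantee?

Column maxima: C1 → 0, C2 → -7, C3 → 2.
The smallest of these is -7.

-7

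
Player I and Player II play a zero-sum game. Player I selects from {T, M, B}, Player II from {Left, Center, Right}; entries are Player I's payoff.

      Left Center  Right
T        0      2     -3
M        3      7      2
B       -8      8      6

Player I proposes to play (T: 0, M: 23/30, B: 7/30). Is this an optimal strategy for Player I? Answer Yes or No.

Against Left this mix gives (23/30)·3 + (7/30)·(-8) = 13/30.
Against Center this mix gives (23/30)·7 + (7/30)·8 = 217/30.
Against Right this mix gives (23/30)·2 + (7/30)·6 = 44/15.
Player II will play Left, holding Player I to 13/30. Shifting weight toward the row that does better against Left would raise this floor (the equalizing mix achieves 34/15 against both Left and Right), so the proposed strategy is not optimal.

No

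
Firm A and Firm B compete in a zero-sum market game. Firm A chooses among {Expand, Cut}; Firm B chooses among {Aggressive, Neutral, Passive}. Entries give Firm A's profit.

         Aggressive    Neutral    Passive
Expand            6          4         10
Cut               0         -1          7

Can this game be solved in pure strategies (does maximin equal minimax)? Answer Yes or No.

Yes

Row minima: Expand → 4, Cut → -1; maximin = 4.
Column maxima: Aggressive → 6, Neutral → 4, Passive → 10; minimax = 4.
maximin = minimax = 4, so a saddle point exists.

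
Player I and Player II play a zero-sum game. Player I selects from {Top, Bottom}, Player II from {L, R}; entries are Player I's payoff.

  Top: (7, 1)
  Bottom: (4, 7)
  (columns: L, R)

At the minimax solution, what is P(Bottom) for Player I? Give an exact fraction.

Row minima: Top → 1, Bottom → 4; maximin = 4.
Column maxima: L → 7, R → 7; minimax = 7.
4 ≠ 7, so there is no saddle point; optimal play is mixed.
Let Player I play Top with probability p. Expected payoff against L: 7p + 4(1−p) = 3p + 4; against R: 1p + 7(1−p) = −6p + 7.
Setting these equal: 3p + 4 = −6p + 7 ⇒ 9p = 3 ⇒ p = 1/3, and the value is (3)·(1/3) + 4 = 5.
For Player II: with q = P(L), equating Top's and Bottom's payoffs gives 6q + 1 = −3q + 7 ⇒ q = 2/3.

2/3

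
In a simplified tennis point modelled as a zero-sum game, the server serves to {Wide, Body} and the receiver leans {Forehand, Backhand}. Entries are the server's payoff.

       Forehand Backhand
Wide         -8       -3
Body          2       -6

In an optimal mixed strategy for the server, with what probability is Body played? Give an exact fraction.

Row minima: Wide → -8, Body → -6; maximin = -6.
Column maxima: Forehand → 2, Backhand → -3; minimax = -3.
-6 ≠ -3, so there is no saddle point; optimal play is mixed.
Let the server play Wide with probability p. Expected payoff against Forehand: (-8)p + 2(1−p) = −10p + 2; against Backhand: (-3)p + (-6)(1−p) = 3p − 6.
Setting these equal: −10p + 2 = 3p − 6 ⇒ −13p = -8 ⇒ p = 8/13, and the value is (-10)·(8/13) + 2 = -54/13.
For the receiver: with q = P(Forehand), equating Wide's and Body's payoffs gives −5q − 3 = 8q − 6 ⇒ q = 3/13.

5/13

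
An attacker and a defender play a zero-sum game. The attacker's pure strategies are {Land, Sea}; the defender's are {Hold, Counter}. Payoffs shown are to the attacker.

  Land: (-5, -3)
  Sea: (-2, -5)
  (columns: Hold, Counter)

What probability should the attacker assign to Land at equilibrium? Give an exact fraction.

Row minima: Land → -5, Sea → -5; maximin = -5.
Column maxima: Hold → -2, Counter → -3; minimax = -3.
-5 ≠ -3, so there is no saddle point; optimal play is mixed.
Let the attacker play Land with probability p. Expected payoff against Hold: (-5)p + (-2)(1−p) = −3p − 2; against Counter: (-3)p + (-5)(1−p) = 2p − 5.
Setting these equal: −3p − 2 = 2p − 5 ⇒ −5p = -3 ⇒ p = 3/5, and the value is (-3)·(3/5) − 2 = -19/5.
For the defender: with q = P(Hold), equating Land's and Sea's payoffs gives −2q − 3 = 3q − 5 ⇒ q = 2/5.

3/5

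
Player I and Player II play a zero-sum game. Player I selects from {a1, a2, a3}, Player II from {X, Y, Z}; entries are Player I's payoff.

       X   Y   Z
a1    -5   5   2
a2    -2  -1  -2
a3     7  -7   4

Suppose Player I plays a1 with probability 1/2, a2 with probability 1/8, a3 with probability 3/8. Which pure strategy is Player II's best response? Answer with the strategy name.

Y

If Player II plays X, Player I's expected payoff is (1/2)·(-5) + (1/8)·(-2) + (3/8)·7 = -1/8.
If Player II plays Y, Player I's expected payoff is (1/2)·5 + (1/8)·(-1) + (3/8)·(-7) = -1/4.
If Player II plays Z, Player I's expected payoff is (1/2)·2 + (1/8)·(-2) + (3/8)·4 = 9/4.
Player II minimizes Player I's payoff; the smallest is -1/4, so the best response is Y.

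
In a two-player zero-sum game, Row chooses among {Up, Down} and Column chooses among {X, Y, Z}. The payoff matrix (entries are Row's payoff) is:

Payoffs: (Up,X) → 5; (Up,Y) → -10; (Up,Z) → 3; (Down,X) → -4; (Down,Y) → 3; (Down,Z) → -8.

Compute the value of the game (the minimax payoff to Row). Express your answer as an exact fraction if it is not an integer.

Row minima: Up → -10, Down → -8; maximin = -8.
Column maxima: X → 5, Y → 3, Z → 3; minimax = 3.
-8 ≠ 3, so there is no saddle point; optimal play is mixed.
X is strictly dominated by Z (it gives Row strictly more in every row), so Column never plays it.
On the remaining 2×2 (Up, Down vs Y, Z):
Let Row play Up with probability p. Expected payoff against Y: (-10)p + 3(1−p) = −13p + 3; against Z: 3p + (-8)(1−p) = 11p − 8.
Setting these equal: −13p + 3 = 11p − 8 ⇒ −24p = -11 ⇒ p = 11/24, and the value is (-13)·(11/24) + 3 = -71/24.
For Column: with q = P(Y), equating Up's and Down's payoffs gives −13q + 3 = 11q − 8 ⇒ q = 11/24.

-71/24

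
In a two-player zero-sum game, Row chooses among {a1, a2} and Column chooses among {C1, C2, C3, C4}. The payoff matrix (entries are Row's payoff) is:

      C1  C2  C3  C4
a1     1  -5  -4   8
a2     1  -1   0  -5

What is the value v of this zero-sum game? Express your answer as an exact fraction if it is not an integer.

-33/17

Row minima: a1 → -5, a2 → -5; maximin = -5.
Column maxima: C1 → 1, C2 → -1, C3 → 0, C4 → 8; minimax = -1.
-5 ≠ -1, so there is no saddle point; optimal play is mixed.
C1 is strictly dominated by C2 (it gives Row strictly more in every row), so Column never plays it.
C3 is strictly dominated by C2 (it gives Row strictly more in every row), so Column never plays it.
On the remaining 2×2 (a1, a2 vs C2, C4):
Let Row play a1 with probability p. Expected payoff against C2: (-5)p + (-1)(1−p) = −4p − 1; against C4: 8p + (-5)(1−p) = 13p − 5.
Setting these equal: −4p − 1 = 13p − 5 ⇒ −17p = -4 ⇒ p = 4/17, and the value is (-4)·(4/17) − 1 = -33/17.
For Column: with q = P(C2), equating a1's and a2's payoffs gives −13q + 8 = 4q − 5 ⇒ q = 13/17.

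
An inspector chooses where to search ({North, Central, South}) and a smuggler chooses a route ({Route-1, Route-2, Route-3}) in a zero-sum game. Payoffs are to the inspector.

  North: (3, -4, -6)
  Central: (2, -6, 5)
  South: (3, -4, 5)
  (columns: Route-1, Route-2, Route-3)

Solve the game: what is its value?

Row minima: North → -6, Central → -6, South → -4; maximin = -4.
Column maxima: Route-1 → 3, Route-2 → -4, Route-3 → 5; minimax = -4.
Since maximin = minimax = -4, there is a saddle point and the value is -4.

-4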